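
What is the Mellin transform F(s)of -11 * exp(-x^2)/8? -11 * gamma(s/2)/16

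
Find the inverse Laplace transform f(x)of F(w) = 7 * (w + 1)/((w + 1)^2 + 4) 7 * exp(-x) * cos(2 * x)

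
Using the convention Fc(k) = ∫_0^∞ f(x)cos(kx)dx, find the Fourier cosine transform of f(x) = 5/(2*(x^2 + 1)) 5*pi*exp(-k)/4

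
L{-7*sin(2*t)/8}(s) -7/(4*s^2+16)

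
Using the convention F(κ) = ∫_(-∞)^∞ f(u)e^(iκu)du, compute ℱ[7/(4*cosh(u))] 7*pi/(4*cosh(pi*κ/2))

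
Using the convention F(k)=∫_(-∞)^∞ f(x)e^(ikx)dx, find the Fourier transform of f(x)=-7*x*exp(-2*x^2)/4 -7*sqrt(2)*I*sqrt(pi)*k*exp(-k^2/8)/32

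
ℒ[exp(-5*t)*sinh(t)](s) 1/((s + 5)^2 - 1)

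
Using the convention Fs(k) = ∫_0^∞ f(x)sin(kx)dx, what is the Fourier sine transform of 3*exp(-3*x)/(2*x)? 3*atan(k/3)/2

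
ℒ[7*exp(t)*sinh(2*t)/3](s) 14/(3*((s - 1)^2 - 4))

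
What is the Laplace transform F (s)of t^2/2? s^ (-3)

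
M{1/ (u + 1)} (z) pi * csc (pi * z)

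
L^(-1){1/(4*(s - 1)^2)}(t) t*exp(t)/4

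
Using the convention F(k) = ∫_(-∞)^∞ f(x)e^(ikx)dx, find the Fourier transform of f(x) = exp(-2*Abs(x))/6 2/(3*(k^2 + 4))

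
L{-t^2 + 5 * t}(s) 5/s^2 - 2/s^3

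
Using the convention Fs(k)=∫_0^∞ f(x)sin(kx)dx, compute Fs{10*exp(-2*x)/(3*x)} 10*atan(k/2)/3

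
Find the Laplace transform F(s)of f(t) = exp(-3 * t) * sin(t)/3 1/(3 * ((s + 3)^2 + 1))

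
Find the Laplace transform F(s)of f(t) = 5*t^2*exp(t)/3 10/(3*(s - 1)^3)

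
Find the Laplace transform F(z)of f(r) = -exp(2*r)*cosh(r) (2 - z)/((z - 2)^2 - 1)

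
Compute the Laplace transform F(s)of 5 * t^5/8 75/s^6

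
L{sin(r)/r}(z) atan(1/z)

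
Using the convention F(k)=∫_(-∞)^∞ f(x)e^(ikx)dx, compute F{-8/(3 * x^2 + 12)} -4 * pi * exp(-2 * Abs(k))/3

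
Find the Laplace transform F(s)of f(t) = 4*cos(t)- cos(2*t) 4*s/(s^2 + 1)- s/(s^2 + 4)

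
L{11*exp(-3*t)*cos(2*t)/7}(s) 11*(s + 3)/(7*((s + 3)^2 + 4))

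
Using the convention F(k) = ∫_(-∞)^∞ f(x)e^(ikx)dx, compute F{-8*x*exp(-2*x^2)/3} -sqrt(2)*I*sqrt(pi)*k*exp(-k^2/8)/3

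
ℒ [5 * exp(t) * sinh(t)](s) 5/(s * (s - 2) ) 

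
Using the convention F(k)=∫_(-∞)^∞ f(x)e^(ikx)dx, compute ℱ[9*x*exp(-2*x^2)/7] 9*sqrt(2)*I*sqrt(pi)*k*exp(-k^2/8)/56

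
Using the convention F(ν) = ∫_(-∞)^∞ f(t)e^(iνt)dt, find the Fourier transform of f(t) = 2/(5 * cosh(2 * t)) pi/(5 * cosh(pi * ν/4))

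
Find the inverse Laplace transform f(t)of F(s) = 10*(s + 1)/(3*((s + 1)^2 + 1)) 10*exp(-t)*cos(t)/3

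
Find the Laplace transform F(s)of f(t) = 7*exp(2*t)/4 7/(4*(s - 2))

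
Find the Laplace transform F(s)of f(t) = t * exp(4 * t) (s - 4)^(-2)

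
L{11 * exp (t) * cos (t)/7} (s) 11 * (s - 1)/ (7 * ( (s - 1)^2 + 1))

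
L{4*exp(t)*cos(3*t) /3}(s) 4*(s - 1) /(3*((s - 1) ^2 + 9) ) 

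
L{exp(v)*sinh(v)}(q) 1/(q*(q - 2))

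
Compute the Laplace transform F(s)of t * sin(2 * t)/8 s/(2 * (s^2 + 4)^2)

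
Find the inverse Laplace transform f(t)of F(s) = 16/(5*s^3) 8*t^2/5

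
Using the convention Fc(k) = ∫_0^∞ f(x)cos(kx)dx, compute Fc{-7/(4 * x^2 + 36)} -7 * pi * exp(-3 * k)/24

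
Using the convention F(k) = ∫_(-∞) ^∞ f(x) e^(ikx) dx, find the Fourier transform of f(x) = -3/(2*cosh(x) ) -3*pi/(2*cosh(pi*k/2) ) 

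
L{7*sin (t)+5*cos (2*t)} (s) 7/ (s^2+1)+5*s/ (s^2+4)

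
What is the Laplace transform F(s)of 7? 7/s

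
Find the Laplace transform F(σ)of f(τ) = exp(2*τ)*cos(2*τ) (σ - 2)/((σ - 2)^2+4)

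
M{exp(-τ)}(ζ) gamma(ζ)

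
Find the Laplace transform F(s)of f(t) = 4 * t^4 96/s^5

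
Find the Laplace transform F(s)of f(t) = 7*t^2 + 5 14/s^3 + 5/s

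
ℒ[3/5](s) 3/ (5*s) 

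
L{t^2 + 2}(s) 2/s + 2/s^3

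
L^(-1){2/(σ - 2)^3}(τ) τ^2*exp(2*τ)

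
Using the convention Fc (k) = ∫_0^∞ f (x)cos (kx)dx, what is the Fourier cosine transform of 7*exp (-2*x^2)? 7*sqrt (2)*sqrt (pi)*exp (-k^2/8)/4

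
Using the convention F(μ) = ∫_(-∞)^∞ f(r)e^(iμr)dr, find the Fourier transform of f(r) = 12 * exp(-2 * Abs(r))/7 48/(7 * (μ^2 + 4))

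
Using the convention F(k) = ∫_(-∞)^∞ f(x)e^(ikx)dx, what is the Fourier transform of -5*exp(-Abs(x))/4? -5/(2*k^2 + 2)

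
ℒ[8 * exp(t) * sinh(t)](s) 8/(s * (s - 2))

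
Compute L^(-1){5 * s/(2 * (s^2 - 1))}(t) 5 * cosh(t)/2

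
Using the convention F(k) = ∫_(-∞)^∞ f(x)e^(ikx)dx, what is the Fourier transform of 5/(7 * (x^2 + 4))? 5 * pi * exp(-2 * Abs(k))/14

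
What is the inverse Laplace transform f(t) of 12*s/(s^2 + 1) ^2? 6*t*sin(t) 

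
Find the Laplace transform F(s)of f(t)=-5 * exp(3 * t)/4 -5/(4 * s - 12)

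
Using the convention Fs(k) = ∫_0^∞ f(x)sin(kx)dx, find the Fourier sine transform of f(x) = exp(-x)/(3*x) atan(k)/3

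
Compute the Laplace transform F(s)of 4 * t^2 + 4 4/s + 8/s^3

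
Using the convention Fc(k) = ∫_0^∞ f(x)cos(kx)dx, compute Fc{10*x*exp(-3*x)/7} 10*(9 - k^2)/(7*(k^2 + 9)^2)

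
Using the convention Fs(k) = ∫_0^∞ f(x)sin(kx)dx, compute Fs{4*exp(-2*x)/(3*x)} 4*atan(k/2)/3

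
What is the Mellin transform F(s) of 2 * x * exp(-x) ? 2 * gamma(s + 1) 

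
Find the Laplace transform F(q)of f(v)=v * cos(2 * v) (q^2 - 4)/(q^2 + 4)^2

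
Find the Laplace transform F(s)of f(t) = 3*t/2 3/(2*s^2)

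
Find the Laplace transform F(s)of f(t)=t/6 1/(6*s^2)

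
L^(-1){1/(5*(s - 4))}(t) exp(4*t)/5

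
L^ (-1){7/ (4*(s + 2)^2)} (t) 7*t*exp (-2*t)/4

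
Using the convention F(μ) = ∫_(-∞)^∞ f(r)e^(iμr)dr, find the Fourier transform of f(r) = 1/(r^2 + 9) pi * exp(-3 * Abs(μ))/3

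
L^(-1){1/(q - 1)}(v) exp(v)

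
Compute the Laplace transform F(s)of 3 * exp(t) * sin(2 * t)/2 3/((s - 1)^2+4)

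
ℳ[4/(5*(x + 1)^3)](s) 2*pi*(s - 2)*(s - 1)/(5*sin(pi*s))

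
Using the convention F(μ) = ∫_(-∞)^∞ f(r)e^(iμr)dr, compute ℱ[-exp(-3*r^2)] -sqrt(3)*sqrt(pi)*exp(-μ^2/12)/3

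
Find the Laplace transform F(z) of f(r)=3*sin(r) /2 3/(2*(z^2 + 1) ) 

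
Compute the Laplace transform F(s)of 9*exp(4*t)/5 9/(5*(s - 4))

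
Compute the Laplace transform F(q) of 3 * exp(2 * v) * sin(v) 3/((q - 2) ^2+1) 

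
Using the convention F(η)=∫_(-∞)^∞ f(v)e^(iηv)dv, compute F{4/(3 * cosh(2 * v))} 2 * pi/(3 * cosh(pi * η/4))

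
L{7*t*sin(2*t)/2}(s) 14*s/(s^2 + 4)^2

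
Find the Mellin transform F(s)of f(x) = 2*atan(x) -pi*sec(pi*s/2)/s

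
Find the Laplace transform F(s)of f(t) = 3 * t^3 18/s^4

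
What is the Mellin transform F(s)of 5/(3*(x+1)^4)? 5*gamma(s)*gamma(4 - s)/18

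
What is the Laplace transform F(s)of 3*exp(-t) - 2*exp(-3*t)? 3/(s + 1) - 2/(s + 3)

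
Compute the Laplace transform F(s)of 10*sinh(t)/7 10/(7*(s^2 - 1))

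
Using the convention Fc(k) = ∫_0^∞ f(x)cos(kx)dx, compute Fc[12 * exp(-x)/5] 12/(5 * (k^2 + 1))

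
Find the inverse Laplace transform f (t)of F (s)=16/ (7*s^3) 8*t^2/7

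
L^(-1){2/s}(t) 2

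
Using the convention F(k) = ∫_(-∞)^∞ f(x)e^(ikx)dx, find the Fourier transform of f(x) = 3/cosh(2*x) 3*pi/(2*cosh(pi*k/4))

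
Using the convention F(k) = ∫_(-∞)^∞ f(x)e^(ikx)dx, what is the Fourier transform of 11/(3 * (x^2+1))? 11 * pi * exp(-Abs(k))/3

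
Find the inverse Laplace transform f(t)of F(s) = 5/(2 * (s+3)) 5 * exp(-3 * t)/2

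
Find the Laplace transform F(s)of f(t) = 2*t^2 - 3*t 4/s^3 - 3/s^2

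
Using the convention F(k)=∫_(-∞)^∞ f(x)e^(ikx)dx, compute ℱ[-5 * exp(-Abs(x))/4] -5/(2 * k^2 + 2)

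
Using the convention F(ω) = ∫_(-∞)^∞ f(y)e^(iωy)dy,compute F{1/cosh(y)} pi/cosh(pi * ω/2)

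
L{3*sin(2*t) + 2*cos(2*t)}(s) 2*s/(s^2 + 4) + 6/(s^2 + 4)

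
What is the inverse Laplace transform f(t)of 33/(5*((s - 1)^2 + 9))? 11*exp(t)*sin(3*t)/5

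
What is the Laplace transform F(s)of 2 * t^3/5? 12/(5 * s^4)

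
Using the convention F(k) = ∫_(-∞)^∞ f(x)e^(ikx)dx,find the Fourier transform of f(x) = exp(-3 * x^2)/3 sqrt(3) * sqrt(pi) * exp(-k^2/12)/9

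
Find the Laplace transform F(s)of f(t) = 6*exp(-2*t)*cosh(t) 6*(s+2)/((s+2)^2-1)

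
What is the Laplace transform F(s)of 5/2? 5/(2*s)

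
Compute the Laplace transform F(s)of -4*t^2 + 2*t 2/s^2 - 8/s^3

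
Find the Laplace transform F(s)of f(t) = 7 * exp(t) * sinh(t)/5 7/(5 * s * (s - 2))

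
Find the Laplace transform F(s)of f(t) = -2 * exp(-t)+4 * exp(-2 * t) 4/(s+2) - 2/(s+1)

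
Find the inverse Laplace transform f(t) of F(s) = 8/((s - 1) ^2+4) 4*exp(t)*sin(2*t) 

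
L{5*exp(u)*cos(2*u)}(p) 5*(p - 1)/((p - 1)^2 + 4)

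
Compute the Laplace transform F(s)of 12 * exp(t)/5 12/(5 * (s - 1))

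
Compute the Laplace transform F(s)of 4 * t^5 480/s^6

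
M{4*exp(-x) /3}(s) 4*gamma(s) /3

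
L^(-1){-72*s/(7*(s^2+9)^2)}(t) -12*t*sin(3*t)/7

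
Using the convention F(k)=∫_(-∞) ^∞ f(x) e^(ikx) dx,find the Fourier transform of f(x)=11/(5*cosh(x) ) 11*pi/(5*cosh(pi*k/2) ) 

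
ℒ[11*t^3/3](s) 22/s^4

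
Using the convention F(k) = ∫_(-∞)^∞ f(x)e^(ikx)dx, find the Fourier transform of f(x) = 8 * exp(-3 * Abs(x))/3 16/(k^2+9)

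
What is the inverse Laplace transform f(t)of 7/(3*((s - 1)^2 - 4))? 7*exp(t)*sinh(2*t)/6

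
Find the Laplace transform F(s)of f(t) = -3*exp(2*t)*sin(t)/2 -3/(2*(s - 2)^2 + 2)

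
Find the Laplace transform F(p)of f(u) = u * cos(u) (p^2 - 1)/(p^2 + 1)^2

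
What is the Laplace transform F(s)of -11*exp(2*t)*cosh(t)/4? 11*(2 - s)/(4*((s - 2)^2 - 1))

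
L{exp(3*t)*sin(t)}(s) 1/((s - 3)^2 + 1)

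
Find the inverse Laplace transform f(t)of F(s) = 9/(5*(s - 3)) 9*exp(3*t)/5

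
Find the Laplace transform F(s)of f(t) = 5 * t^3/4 15/(2 * s^4)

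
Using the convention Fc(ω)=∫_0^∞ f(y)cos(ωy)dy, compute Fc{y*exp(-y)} (1 - ω^2)/(ω^2 + 1)^2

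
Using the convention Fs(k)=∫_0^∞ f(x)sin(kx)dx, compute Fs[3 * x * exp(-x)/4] 3 * k/(2 * (k^2 + 1)^2)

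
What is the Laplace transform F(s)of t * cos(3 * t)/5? (s^2 - 9)/(5 * (s^2 + 9)^2)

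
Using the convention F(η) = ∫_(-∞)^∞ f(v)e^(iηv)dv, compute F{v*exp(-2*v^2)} sqrt(2)*I*sqrt(pi)*η*exp(-η^2/8)/8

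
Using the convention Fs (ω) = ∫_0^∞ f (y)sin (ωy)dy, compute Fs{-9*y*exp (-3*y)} -54*ω/ (ω^2 + 9)^2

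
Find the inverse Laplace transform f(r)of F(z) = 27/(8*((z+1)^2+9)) 9*exp(-r)*sin(3*r)/8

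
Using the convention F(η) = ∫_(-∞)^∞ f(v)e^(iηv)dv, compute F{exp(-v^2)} sqrt(pi)*exp(-η^2/4)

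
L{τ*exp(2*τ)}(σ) (σ - 2)^(-2)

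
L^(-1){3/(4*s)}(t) 3/4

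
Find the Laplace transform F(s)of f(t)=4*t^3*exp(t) 24/(s - 1)^4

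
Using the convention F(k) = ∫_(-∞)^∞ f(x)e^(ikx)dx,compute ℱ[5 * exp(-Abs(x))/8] 5/(4 * (k^2 + 1))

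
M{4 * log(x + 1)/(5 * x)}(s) -4 * pi * csc(pi * s)/(5 * s - 5)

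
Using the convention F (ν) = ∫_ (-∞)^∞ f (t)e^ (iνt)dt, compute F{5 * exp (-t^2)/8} 5 * sqrt (pi) * exp (-ν^2/4)/8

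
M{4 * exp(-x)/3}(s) 4 * gamma(s)/3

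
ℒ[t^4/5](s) 24/(5*s^5)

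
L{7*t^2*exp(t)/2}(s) 7/(s - 1)^3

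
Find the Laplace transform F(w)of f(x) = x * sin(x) 2 * w/(w^2+1)^2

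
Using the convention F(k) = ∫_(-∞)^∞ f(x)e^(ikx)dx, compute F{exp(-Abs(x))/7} 2/(7 * (k^2 + 1))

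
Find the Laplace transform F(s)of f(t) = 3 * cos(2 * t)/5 3 * s/(5 * (s^2 + 4))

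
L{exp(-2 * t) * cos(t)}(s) (s + 2)/((s + 2)^2 + 1)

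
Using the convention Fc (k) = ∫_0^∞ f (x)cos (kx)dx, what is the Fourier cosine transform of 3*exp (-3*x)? 9/ (k^2 + 9)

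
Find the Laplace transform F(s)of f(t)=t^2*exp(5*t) 2/(s - 5)^3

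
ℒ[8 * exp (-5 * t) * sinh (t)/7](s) 8/ (7 * ( (s + 5)^2 - 1))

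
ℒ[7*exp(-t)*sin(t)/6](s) 7/(6*((s + 1)^2 + 1))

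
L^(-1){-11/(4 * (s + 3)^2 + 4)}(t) -11 * exp(-3 * t) * sin(t)/4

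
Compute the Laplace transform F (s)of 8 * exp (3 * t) 8/ (s - 3)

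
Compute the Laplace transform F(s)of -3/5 -3/(5*s)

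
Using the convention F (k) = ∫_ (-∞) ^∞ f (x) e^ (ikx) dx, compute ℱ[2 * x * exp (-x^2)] I * sqrt (pi) * k * exp (-k^2/4) 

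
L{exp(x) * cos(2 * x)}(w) (w - 1)/((w - 1)^2 + 4)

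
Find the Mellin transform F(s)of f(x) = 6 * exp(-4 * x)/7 6 * gamma(s)/(7 * 2^(2 * s))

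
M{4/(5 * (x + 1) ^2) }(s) -4 * pi * (s - 1) /(5 * sin(pi * s) ) 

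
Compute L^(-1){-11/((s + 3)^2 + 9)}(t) -11*exp(-3*t)*sin(3*t)/3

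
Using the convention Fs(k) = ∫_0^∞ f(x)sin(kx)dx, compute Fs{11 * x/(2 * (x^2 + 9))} 11 * pi * exp(-3 * k)/4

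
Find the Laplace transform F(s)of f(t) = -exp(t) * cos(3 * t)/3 (1 - s)/(3 * ((s - 1)^2 + 9))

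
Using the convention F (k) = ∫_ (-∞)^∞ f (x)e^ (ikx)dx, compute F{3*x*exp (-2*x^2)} 3*sqrt (2)*I*sqrt (pi)*k*exp (-k^2/8)/8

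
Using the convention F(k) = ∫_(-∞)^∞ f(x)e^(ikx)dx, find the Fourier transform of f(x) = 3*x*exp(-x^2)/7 3*I*sqrt(pi)*k*exp(-k^2/4)/14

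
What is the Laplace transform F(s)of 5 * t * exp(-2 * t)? 5/(s+2)^2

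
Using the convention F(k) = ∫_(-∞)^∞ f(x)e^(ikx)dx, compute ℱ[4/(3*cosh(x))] 4*pi/(3*cosh(pi*k/2))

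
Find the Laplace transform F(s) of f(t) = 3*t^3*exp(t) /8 9/(4*(s - 1) ^4) 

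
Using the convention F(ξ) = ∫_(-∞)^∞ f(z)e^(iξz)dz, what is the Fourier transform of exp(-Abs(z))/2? 1/(ξ^2 + 1)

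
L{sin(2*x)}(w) 2/(w^2 + 4)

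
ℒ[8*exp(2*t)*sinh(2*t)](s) 16/(s*(s - 4))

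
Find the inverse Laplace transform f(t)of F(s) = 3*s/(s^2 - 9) 3*cosh(3*t)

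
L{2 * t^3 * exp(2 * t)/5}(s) 12/(5 * (s - 2)^4)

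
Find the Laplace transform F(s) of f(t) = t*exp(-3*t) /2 1/(2*(s + 3) ^2) 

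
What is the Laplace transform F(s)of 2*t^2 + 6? 6/s + 4/s^3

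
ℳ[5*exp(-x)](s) 5*gamma(s)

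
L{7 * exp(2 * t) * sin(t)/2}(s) 7/(2 * ((s - 2)^2 + 1))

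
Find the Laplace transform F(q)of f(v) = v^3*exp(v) 6/(q - 1)^4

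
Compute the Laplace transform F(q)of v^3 6/q^4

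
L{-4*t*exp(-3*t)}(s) -4/(s + 3)^2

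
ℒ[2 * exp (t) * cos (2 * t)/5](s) 2 * (s - 1)/ (5 * ( (s - 1)^2+4))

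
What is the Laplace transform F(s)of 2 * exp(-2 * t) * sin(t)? 2/((s + 2)^2 + 1)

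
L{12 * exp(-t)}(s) 12/(s + 1)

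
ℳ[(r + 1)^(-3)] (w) pi*(w - 2)*(w - 1)/(2*sin(pi*w))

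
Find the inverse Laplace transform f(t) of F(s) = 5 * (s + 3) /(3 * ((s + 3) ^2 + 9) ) 5 * exp(-3 * t) * cos(3 * t) /3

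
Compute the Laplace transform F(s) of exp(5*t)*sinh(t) 1/((s - 5) ^2 - 1) 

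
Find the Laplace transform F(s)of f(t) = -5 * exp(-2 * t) -5/(s+2)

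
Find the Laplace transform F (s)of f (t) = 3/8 3/ (8 * s)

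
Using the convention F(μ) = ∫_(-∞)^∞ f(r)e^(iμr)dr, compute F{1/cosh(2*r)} pi/(2*cosh(pi*μ/4))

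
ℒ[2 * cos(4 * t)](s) 2 * s/(s^2 + 16) 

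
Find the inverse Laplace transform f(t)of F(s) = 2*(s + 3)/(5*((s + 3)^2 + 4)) 2*exp(-3*t)*cos(2*t)/5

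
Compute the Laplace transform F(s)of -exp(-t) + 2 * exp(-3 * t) 2/(s + 3) - 1/(s + 1)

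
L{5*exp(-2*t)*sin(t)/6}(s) 5/(6*((s + 2)^2 + 1))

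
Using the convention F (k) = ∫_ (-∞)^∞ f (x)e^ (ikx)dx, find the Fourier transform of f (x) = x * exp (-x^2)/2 I * sqrt (pi) * k * exp (-k^2/4)/4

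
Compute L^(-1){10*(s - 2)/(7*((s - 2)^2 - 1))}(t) 10*exp(2*t)*cosh(t)/7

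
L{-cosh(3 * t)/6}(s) -s/(6 * s^2 - 54)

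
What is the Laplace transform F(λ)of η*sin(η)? 2*λ/(λ^2+1)^2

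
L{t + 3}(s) 3/s + s^(-2) 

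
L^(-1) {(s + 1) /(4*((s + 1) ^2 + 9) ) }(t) exp(-t)*cos(3*t) /4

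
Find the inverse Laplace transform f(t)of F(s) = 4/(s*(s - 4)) 2*exp(2*t)*sinh(2*t)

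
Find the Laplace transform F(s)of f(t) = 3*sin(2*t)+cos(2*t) 6/(s^2+4)+s/(s^2+4)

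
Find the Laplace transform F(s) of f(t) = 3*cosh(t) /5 3*s/(5*(s^2-1) ) 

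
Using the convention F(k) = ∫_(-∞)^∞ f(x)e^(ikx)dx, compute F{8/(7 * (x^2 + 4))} 4 * pi * exp(-2 * Abs(k))/7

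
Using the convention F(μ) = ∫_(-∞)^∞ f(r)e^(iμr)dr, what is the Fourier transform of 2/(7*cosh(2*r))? pi/(7*cosh(pi*μ/4))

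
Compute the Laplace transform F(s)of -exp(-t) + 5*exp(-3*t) 5/(s + 3) - 1/(s + 1)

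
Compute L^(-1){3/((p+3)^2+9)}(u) exp(-3*u)*sin(3*u)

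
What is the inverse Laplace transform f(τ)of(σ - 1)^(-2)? τ*exp(τ)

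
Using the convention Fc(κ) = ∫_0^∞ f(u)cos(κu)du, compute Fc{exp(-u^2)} sqrt(pi)*exp(-κ^2/4)/2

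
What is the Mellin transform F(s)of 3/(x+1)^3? 3 * pi * (s - 2) * (s - 1)/(2 * sin(pi * s))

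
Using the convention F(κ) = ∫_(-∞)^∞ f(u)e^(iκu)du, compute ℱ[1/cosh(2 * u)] pi/(2 * cosh(pi * κ/4))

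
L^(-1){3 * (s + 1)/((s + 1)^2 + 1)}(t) 3 * exp(-t) * cos(t)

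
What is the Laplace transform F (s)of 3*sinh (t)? 3/ (s^2 - 1)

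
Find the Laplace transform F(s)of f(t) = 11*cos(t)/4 11*s/(4*(s^2 + 1))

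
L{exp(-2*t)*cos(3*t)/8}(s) (s + 2)/(8*((s + 2)^2 + 9))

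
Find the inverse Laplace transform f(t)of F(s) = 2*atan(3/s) 2*sin(3*t)/t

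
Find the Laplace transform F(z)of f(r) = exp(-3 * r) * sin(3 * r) 3/((z + 3)^2 + 9)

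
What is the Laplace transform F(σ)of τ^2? 2/σ^3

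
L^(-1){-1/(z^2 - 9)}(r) -sinh(3*r)/3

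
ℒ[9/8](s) 9/(8 * s)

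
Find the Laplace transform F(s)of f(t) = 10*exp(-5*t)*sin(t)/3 10/(3*((s + 5)^2 + 1))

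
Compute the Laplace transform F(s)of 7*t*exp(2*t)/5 7/(5*(s - 2)^2)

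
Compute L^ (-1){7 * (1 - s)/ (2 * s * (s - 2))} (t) -7 * exp (t) * cosh (t)/2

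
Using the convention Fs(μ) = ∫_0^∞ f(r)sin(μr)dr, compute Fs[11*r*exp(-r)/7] 22*μ/(7*(μ^2 + 1)^2)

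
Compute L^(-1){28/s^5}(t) 7*t^4/6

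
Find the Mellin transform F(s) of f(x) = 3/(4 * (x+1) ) 3 * pi * csc(pi * s) /4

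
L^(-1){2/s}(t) 2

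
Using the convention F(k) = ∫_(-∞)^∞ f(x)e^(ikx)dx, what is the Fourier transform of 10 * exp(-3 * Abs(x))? 60/(k^2 + 9)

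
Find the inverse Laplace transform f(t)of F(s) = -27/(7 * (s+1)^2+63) -9 * exp(-t) * sin(3 * t)/7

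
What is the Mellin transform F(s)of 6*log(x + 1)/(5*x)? -6*pi*csc(pi*s)/(5*s - 5)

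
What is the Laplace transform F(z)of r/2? 1/(2*z^2)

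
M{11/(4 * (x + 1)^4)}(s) 11 * gamma(s) * gamma(4 - s)/24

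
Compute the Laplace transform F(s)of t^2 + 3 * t 3/s^2 + 2/s^3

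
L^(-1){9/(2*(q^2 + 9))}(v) 3*sin(3*v)/2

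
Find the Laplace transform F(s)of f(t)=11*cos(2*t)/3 11*s/(3*(s^2 + 4))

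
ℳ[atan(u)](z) -pi * sec(pi * z/2)/(2 * z)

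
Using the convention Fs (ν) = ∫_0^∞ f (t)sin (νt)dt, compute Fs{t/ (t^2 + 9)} pi*exp (-3*ν)/2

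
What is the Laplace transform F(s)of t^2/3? 2/(3 * s^3)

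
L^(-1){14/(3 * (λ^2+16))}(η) 7 * sin(4 * η)/6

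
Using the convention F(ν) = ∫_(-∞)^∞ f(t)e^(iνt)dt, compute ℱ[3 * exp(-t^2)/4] 3 * sqrt(pi) * exp(-ν^2/4)/4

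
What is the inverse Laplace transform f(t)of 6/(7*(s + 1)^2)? 6*t*exp(-t)/7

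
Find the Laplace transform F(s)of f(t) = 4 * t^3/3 8/s^4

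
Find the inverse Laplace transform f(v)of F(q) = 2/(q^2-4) sinh(2 * v)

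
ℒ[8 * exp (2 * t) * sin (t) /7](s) 8/ (7 * ( (s - 2) ^2 + 1) ) 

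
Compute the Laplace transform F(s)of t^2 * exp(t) 2/(s - 1)^3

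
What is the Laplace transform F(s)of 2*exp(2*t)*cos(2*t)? 2*(s - 2)/((s - 2)^2 + 4)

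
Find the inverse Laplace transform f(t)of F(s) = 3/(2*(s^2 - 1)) 3*sinh(t)/2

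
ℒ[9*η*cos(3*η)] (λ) 9*(λ^2-9)/(λ^2 + 9)^2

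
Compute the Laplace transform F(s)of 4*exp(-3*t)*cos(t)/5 4*(s + 3)/(5*((s + 3)^2 + 1))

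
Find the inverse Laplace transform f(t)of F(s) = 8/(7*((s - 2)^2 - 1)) 8*exp(2*t)*sinh(t)/7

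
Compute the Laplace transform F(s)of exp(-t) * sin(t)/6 1/(6 * ((s + 1)^2 + 1))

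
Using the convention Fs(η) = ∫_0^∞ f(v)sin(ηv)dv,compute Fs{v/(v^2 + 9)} pi*exp(-3*η)/2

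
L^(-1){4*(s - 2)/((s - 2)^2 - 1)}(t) 4*exp(2*t)*cosh(t)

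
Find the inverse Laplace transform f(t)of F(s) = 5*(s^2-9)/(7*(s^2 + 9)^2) 5*t*cos(3*t)/7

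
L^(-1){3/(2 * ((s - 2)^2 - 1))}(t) 3 * exp(2 * t) * sinh(t)/2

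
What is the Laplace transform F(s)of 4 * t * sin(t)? 8 * s/(s^2 + 1)^2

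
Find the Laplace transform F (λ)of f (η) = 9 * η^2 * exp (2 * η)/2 9/ (λ - 2)^3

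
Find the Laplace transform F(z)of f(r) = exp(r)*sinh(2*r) 2/((z - 1)^2 - 4)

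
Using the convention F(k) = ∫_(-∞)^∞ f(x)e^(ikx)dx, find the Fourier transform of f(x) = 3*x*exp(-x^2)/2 3*I*sqrt(pi)*k*exp(-k^2/4)/4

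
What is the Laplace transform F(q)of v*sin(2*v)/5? 4*q/(5*(q^2 + 4)^2)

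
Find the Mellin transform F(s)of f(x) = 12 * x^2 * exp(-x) 12 * gamma(s + 2)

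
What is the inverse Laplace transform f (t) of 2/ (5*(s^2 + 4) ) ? sin (2*t) /5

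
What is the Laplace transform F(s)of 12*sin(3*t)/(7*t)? 12*atan(3/s)/7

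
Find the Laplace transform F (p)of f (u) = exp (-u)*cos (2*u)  (p+1)/ ( (p+1)^2+4)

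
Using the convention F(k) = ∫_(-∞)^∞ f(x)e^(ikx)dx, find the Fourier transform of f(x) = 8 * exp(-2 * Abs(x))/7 32/(7 * (k^2 + 4))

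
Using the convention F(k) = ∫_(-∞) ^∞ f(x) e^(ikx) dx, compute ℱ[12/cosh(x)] 12 * pi/cosh(pi * k/2) 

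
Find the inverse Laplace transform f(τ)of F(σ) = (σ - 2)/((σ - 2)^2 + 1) exp(2*τ)*cos(τ)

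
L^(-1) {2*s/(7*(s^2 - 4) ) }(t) 2*cosh(2*t) /7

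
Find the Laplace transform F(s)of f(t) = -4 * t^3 -24/s^4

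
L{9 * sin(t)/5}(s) 9/(5 * (s^2 + 1))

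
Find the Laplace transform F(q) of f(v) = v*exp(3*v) (q - 3) ^(-2) 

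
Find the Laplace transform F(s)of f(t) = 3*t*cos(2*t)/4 3*(s^2 - 4)/(4*(s^2 + 4)^2)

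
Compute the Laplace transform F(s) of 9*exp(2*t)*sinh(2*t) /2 9/(s*(s - 4) ) 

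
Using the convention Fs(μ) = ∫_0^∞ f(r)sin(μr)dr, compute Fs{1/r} pi/2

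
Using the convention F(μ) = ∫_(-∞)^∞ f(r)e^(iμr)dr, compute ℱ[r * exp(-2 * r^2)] sqrt(2) * I * sqrt(pi) * μ * exp(-μ^2/8)/8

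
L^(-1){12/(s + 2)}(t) 12*exp(-2*t)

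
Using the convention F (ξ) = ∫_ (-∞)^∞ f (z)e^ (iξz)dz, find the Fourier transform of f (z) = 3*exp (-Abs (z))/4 3/ (2*(ξ^2+1))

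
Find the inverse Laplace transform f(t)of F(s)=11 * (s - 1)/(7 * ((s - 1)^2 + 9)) 11 * exp(t) * cos(3 * t)/7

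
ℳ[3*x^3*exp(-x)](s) 3*gamma(s + 3)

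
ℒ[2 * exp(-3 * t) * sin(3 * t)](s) 6/((s+3)^2+9)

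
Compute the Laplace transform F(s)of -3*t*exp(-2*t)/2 -3/(2*(s + 2)^2)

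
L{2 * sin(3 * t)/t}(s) 2 * atan(3/s)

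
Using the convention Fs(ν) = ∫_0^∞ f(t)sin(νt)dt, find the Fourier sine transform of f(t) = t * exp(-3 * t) 6 * ν/(ν^2 + 9)^2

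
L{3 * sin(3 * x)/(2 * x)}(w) 3 * atan(3/w)/2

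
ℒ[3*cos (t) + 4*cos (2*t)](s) 4*s/ (s^2 + 4) + 3*s/ (s^2 + 1)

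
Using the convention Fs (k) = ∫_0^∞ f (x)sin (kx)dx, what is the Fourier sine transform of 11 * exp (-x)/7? 11 * k/ (7 * (k^2 + 1))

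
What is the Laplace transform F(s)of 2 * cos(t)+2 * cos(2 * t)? 2 * s/(s^2+4)+2 * s/(s^2+1)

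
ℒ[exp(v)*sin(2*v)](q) 2/((q - 1)^2 + 4)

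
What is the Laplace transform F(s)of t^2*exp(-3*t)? 2/(s+3)^3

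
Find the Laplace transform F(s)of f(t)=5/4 5/(4 * s)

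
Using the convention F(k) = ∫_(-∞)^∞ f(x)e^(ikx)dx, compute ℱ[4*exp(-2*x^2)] 2*sqrt(2)*sqrt(pi)*exp(-k^2/8)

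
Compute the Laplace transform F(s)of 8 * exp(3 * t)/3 8/(3 * (s - 3))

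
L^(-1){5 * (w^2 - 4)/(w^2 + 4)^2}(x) 5 * x * cos(2 * x)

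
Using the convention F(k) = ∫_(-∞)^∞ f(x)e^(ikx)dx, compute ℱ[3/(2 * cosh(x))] 3 * pi/(2 * cosh(pi * k/2))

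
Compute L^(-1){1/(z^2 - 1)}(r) sinh(r)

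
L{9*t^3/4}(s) 27/(2*s^4)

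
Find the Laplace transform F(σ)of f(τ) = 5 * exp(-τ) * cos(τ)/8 5 * (σ + 1)/(8 * ((σ + 1)^2 + 1))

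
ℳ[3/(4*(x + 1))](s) 3*pi*csc(pi*s)/4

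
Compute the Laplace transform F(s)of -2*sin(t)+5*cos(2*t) 5*s/(s^2+4) - 2/(s^2+1)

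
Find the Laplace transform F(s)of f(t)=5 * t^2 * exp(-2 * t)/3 10/(3 * (s + 2)^3)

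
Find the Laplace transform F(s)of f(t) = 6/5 6/(5*s)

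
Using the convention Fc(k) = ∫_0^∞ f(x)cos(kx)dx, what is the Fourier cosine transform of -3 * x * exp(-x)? 3 * (k^2 - 1)/(k^2 + 1)^2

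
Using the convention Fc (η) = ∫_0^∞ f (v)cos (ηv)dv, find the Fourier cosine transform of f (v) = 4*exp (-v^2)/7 2*sqrt (pi)*exp (-η^2/4)/7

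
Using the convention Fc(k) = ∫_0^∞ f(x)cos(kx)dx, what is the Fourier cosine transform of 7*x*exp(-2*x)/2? 7*(4 - k^2)/(2*(k^2 + 4)^2)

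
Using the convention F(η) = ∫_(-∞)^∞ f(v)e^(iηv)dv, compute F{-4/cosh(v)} -4 * pi/cosh(pi * η/2)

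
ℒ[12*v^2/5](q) 24/(5*q^3)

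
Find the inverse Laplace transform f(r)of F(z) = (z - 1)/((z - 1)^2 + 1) exp(r) * cos(r)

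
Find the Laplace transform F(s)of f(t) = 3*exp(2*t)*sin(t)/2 3/(2*((s - 2)^2 + 1))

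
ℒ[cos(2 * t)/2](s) s/(2 * (s^2 + 4))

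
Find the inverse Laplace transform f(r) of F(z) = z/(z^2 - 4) cosh(2*r) 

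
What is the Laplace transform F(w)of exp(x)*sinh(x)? 1/(w*(w - 2))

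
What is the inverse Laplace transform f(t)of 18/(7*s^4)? 3*t^3/7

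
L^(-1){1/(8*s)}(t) 1/8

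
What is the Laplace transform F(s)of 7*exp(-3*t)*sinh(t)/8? 7/(8*((s + 3)^2 - 1))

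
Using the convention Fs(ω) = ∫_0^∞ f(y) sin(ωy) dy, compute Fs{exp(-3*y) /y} atan(ω/3) 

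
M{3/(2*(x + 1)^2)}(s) -3*pi*(s - 1)/(2*sin(pi*s))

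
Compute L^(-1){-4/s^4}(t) -2 * t^3/3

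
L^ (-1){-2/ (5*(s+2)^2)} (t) -2*t*exp (-2*t)/5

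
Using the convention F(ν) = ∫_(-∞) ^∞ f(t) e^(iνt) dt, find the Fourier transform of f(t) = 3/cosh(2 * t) 3 * pi/(2 * cosh(pi * ν/4) ) 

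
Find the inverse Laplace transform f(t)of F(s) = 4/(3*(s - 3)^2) 4*t*exp(3*t)/3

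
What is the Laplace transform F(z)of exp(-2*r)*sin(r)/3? 1/(3*((z+2)^2+1))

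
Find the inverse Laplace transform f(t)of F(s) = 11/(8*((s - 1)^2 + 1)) 11*exp(t)*sin(t)/8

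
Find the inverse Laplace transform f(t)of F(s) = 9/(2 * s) 9/2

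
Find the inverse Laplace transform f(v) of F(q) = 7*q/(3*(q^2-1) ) 7*cosh(v) /3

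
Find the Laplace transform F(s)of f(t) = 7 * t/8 7/(8 * s^2)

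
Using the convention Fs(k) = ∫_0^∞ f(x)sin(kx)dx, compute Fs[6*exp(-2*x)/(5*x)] 6*atan(k/2)/5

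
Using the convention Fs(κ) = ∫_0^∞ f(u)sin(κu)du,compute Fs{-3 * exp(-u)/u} -3 * atan(κ)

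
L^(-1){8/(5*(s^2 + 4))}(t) 4*sin(2*t)/5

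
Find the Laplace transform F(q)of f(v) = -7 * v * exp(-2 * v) -7/(q + 2)^2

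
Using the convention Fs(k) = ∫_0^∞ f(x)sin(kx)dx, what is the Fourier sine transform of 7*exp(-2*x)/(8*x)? 7*atan(k/2)/8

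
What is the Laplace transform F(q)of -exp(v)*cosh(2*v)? (1 - q)/((q - 1)^2 - 4)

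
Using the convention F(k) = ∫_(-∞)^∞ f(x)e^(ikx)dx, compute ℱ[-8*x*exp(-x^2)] -4*I*sqrt(pi)*k*exp(-k^2/4)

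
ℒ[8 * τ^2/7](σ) 16/(7 * σ^3)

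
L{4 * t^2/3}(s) 8/(3 * s^3)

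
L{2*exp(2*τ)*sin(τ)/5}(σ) 2/(5*((σ - 2)^2 + 1))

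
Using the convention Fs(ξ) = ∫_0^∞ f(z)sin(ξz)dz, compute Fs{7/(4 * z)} 7 * pi/8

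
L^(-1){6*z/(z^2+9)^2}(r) r*sin(3*r)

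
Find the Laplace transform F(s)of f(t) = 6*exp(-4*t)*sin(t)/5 6/(5*((s + 4)^2 + 1))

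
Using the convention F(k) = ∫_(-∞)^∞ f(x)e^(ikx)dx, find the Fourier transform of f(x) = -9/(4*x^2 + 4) -9*pi*exp(-Abs(k))/4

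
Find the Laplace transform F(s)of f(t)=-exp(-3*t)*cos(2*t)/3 (-s - 3)/(3*((s + 3)^2 + 4))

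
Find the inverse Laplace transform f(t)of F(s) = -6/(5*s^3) -3*t^2/5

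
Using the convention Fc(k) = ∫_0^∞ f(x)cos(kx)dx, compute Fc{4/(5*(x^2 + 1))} 2*pi*exp(-k)/5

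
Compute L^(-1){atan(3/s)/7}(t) sin(3*t)/(7*t)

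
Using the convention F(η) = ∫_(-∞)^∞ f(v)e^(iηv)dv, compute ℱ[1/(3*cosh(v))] pi/(3*cosh(pi*η/2))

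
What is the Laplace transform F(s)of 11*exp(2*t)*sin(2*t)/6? 11/(3*((s - 2)^2+4))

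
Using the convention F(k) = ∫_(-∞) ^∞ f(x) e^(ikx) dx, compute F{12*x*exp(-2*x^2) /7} 3*sqrt(2)*I*sqrt(pi)*k*exp(-k^2/8) /14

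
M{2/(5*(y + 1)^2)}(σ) -2*pi*(σ - 1)/(5*sin(pi*σ))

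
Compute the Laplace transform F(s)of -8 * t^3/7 -48/(7 * s^4)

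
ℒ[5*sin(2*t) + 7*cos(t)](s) 7*s/(s^2 + 1) + 10/(s^2 + 4)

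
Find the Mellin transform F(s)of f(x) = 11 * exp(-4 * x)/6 11 * gamma(s)/(6 * 2^(2 * s))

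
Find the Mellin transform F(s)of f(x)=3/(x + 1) 3*pi*csc(pi*s)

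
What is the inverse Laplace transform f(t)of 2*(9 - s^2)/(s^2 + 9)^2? -2*t*cos(3*t)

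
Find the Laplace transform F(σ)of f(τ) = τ σ^(-2)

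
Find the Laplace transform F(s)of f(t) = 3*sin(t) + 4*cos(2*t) 4*s/(s^2 + 4) + 3/(s^2 + 1)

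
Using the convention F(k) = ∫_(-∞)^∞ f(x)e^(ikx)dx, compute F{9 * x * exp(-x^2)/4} 9 * I * sqrt(pi) * k * exp(-k^2/4)/8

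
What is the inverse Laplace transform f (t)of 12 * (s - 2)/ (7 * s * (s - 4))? 12 * exp (2 * t) * cosh (2 * t)/7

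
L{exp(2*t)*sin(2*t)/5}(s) 2/(5*((s - 2)^2 + 4))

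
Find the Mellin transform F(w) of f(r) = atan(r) -pi*sec(pi*w/2) /(2*w) 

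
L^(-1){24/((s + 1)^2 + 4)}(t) 12 * exp(-t) * sin(2 * t)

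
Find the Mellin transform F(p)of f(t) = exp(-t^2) gamma(p/2)/2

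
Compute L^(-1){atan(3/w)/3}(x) sin(3*x)/(3*x)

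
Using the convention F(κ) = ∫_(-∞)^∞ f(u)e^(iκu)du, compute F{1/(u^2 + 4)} pi*exp(-2*Abs(κ))/2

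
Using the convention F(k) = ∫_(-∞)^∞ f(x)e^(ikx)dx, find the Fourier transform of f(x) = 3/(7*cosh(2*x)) 3*pi/(14*cosh(pi*k/4))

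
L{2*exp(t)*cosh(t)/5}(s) 2*(s - 1)/(5*s*(s - 2))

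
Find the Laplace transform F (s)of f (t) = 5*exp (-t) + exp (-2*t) 1/ (s + 2) + 5/ (s + 1)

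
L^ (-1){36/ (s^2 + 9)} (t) 12*sin (3*t)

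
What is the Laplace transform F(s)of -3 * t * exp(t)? -3/(s - 1)^2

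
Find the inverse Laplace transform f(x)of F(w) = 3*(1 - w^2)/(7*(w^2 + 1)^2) -3*x*cos(x)/7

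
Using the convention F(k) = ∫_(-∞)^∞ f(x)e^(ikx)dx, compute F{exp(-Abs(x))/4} 1/(2*(k^2 + 1))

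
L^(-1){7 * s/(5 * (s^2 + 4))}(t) 7 * cos(2 * t)/5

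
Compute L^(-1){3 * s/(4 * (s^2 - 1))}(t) 3 * cosh(t)/4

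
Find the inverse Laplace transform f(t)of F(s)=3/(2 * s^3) 3 * t^2/4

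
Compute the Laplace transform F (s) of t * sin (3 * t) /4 3 * s/ (2 * (s^2 + 9) ^2) 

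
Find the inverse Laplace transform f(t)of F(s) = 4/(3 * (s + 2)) 4 * exp(-2 * t)/3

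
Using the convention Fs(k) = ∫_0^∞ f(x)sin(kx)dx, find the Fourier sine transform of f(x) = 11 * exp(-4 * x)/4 11 * k/(4 * (k^2 + 16))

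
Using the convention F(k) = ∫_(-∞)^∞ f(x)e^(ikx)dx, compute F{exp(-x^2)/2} sqrt(pi) * exp(-k^2/4)/2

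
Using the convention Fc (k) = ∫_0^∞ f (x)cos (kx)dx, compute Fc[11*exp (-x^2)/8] 11*sqrt (pi)*exp (-k^2/4)/16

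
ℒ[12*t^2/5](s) 24/(5*s^3) 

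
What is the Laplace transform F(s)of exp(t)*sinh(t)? 1/(s*(s - 2))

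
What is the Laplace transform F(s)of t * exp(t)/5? 1/(5 * (s - 1)^2)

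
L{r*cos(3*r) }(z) (z^2 - 9) /(z^2+9) ^2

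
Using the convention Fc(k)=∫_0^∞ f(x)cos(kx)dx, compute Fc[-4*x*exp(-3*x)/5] 4*(k^2 - 9)/(5*(k^2 + 9)^2)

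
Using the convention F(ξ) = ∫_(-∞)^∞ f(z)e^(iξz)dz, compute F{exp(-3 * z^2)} sqrt(3) * sqrt(pi) * exp(-ξ^2/12)/3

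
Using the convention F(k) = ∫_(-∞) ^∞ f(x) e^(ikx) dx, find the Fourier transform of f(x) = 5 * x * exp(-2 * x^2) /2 5 * sqrt(2) * I * sqrt(pi) * k * exp(-k^2/8) /16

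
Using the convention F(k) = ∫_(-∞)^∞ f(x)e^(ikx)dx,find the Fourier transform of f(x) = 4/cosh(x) 4*pi/cosh(pi*k/2)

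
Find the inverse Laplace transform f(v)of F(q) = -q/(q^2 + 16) -cos(4*v)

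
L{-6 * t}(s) -6/s^2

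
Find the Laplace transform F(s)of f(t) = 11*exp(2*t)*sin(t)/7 11/(7*((s - 2)^2 + 1))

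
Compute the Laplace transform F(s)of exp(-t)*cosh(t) (s + 1)/(s*(s + 2))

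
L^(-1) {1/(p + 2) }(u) exp(-2 * u) 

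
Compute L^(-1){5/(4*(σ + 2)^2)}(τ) 5*τ*exp(-2*τ)/4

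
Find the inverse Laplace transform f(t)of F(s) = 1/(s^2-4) sinh(2*t)/2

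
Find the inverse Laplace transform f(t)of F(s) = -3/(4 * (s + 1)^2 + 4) -3 * exp(-t) * sin(t)/4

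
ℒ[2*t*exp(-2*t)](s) 2/(s + 2)^2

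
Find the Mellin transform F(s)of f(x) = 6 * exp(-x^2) 3 * gamma(s/2)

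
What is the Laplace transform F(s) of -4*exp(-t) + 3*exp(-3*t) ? 3/(s + 3) - 4/(s + 1) 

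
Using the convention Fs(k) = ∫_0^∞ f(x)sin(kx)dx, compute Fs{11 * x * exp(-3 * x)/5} 66 * k/(5 * (k^2 + 9)^2)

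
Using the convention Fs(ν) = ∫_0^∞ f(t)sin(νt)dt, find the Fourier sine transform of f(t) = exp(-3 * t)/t atan(ν/3)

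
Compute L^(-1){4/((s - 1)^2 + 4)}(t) 2 * exp(t) * sin(2 * t)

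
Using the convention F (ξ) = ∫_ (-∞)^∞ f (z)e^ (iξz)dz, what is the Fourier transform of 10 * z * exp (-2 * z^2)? 5 * sqrt (2) * I * sqrt (pi) * ξ * exp (-ξ^2/8)/4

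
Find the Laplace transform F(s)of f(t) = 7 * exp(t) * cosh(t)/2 7 * (s - 1)/(2 * s * (s - 2))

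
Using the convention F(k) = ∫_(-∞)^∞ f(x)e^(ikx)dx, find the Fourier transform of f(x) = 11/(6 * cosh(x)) 11 * pi/(6 * cosh(pi * k/2))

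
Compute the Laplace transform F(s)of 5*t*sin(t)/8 5*s/(4*(s^2 + 1)^2)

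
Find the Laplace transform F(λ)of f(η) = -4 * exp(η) -4/(λ - 1)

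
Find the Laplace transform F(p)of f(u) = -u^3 -6/p^4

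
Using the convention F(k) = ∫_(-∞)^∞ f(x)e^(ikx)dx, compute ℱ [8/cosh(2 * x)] 4 * pi/cosh(pi * k/4)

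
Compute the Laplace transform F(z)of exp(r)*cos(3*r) (z - 1)/((z - 1)^2+9)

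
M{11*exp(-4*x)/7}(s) 11*gamma(s)/(7*4^s)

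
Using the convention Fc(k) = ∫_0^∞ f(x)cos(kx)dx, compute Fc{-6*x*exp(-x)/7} 6*(k^2 - 1)/(7*(k^2 + 1)^2)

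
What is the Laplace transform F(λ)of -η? -1/λ^2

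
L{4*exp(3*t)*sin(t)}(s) 4/((s - 3)^2 + 1)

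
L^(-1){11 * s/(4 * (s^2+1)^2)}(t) 11 * t * sin(t)/8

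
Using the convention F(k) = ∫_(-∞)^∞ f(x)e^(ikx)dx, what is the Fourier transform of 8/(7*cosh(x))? 8*pi/(7*cosh(pi*k/2))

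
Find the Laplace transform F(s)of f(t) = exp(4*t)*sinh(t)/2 1/(2*((s - 4)^2-1))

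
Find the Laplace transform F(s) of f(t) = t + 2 2/s + s^(-2) 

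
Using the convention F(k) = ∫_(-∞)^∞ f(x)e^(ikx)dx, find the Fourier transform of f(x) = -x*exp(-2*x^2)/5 -sqrt(2)*I*sqrt(pi)*k*exp(-k^2/8)/40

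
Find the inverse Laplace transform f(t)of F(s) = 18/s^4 3*t^3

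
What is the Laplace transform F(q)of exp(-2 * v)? 1/(q+2)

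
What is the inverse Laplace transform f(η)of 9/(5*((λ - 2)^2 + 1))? 9*exp(2*η)*sin(η)/5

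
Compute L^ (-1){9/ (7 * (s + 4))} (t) 9 * exp (-4 * t)/7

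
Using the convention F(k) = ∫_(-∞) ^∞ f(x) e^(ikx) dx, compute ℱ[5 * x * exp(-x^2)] 5 * I * sqrt(pi) * k * exp(-k^2/4) /2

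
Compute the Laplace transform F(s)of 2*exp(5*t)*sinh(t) 2/((s - 5)^2 - 1)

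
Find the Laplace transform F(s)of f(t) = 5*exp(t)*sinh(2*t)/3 10/(3*((s - 1)^2 - 4))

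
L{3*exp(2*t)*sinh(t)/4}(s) 3/(4*((s - 2)^2 - 1))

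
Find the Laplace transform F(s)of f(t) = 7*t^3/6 7/s^4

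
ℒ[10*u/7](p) 10/(7*p^2)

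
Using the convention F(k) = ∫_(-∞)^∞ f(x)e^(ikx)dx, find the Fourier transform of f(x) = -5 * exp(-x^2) -5 * sqrt(pi) * exp(-k^2/4)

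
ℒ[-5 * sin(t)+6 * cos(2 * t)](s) 6 * s/(s^2+4) - 5/(s^2+1)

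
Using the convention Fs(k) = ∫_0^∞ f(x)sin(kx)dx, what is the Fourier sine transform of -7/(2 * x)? -7 * pi/4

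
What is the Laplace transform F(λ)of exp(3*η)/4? 1/(4*(λ - 3))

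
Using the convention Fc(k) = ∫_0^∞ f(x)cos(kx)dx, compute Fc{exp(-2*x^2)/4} sqrt(2)*sqrt(pi)*exp(-k^2/8)/16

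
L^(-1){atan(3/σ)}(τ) sin(3 * τ)/τ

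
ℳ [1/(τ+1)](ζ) pi*csc(pi*ζ)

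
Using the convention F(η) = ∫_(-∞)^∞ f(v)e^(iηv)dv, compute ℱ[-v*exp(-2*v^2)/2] -sqrt(2)*I*sqrt(pi)*η*exp(-η^2/8)/16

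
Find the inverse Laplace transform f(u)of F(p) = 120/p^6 u^5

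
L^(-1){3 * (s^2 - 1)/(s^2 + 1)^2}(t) 3 * t * cos(t)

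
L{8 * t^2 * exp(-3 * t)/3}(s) 16/(3 * (s + 3)^3)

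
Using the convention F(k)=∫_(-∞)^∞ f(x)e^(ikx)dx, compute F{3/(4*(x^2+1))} 3*pi*exp(-Abs(k))/4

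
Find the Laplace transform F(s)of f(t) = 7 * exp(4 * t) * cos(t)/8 7 * (s - 4)/(8 * ((s - 4)^2 + 1))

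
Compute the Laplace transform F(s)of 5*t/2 5/(2*s^2)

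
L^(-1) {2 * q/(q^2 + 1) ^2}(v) v * sin(v) 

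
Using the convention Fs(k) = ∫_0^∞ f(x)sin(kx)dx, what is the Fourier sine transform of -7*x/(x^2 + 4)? -7*pi*exp(-2*k)/2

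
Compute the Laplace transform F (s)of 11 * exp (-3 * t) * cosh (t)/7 11 * (s+3)/ (7 * ( (s+3)^2 - 1))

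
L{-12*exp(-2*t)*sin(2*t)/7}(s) -24/(7*(s + 2)^2 + 28)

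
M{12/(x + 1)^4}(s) 2 * gamma(s) * gamma(4 - s)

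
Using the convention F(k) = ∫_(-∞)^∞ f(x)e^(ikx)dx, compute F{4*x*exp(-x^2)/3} 2*I*sqrt(pi)*k*exp(-k^2/4)/3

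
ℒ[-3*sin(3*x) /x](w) -3*atan(3/w) 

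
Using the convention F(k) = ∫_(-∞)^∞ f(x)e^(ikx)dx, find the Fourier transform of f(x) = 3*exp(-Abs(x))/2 3/(k^2 + 1)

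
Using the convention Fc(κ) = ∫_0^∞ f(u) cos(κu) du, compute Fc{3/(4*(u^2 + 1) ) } 3*pi*exp(-κ) /8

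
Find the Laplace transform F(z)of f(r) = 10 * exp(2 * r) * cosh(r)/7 10 * (z - 2)/(7 * ((z - 2)^2 - 1))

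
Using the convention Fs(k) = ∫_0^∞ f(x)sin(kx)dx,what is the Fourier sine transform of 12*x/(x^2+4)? 6*pi*exp(-2*k)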